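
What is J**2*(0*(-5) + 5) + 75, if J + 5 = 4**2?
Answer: 680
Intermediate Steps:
J = 11 (J = -5 + 4**2 = -5 + 16 = 11)
J**2*(0*(-5) + 5) + 75 = 11**2*(0*(-5) + 5) + 75 = 121*(0 + 5) + 75 = 121*5 + 75 = 605 + 75 = 680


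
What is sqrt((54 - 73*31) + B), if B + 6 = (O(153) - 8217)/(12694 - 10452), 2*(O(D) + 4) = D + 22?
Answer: I*sqrt(11152074567)/2242 ≈ 47.102*I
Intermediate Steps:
O(D) = 7 + D/2 (O(D) = -4 + (D + 22)/2 = -4 + (22 + D)/2 = -4 + (11 + D/2) = 7 + D/2)
B = -43171/4484 (B = -6 + ((7 + (1/2)*153) - 8217)/(12694 - 10452) = -6 + ((7 + 153/2) - 8217)/2242 = -6 + (167/2 - 8217)*(1/2242) = -6 - 16267/2*1/2242 = -6 - 16267/4484 = -43171/4484 ≈ -9.6278)
sqrt((54 - 73*31) + B) = sqrt((54 - 73*31) - 43171/4484) = sqrt((54 - 2263) - 43171/4484) = sqrt(-2209 - 43171/4484) = sqrt(-9948327/4484) = I*sqrt(11152074567)/2242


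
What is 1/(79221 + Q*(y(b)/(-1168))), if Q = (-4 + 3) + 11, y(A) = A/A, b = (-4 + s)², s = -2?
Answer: 584/46265059 ≈ 1.2623e-5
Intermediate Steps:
b = 36 (b = (-4 - 2)² = (-6)² = 36)
y(A) = 1
Q = 10 (Q = -1 + 11 = 10)
1/(79221 + Q*(y(b)/(-1168))) = 1/(79221 + 10*(1/(-1168))) = 1/(79221 + 10*(1*(-1/1168))) = 1/(79221 + 10*(-1/1168)) = 1/(79221 - 5/584) = 1/(46265059/584) = 584/46265059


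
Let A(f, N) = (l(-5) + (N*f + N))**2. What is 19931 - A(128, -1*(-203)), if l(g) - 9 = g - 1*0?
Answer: -685948550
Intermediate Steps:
l(g) = 9 + g (l(g) = 9 + (g - 1*0) = 9 + (g + 0) = 9 + g)
A(f, N) = (4 + N + N*f)**2 (A(f, N) = ((9 - 5) + (N*f + N))**2 = (4 + (N + N*f))**2 = (4 + N + N*f)**2)
19931 - A(128, -1*(-203)) = 19931 - (4 - 1*(-203) - 1*(-203)*128)**2 = 19931 - (4 + 203 + 203*128)**2 = 19931 - (4 + 203 + 25984)**2 = 19931 - 1*26191**2 = 19931 - 1*685968481 = 19931 - 685968481 = -685948550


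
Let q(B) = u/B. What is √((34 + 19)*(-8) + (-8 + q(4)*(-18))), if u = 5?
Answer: 3*I*√202/2 ≈ 21.319*I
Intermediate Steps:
q(B) = 5/B
√((34 + 19)*(-8) + (-8 + q(4)*(-18))) = √((34 + 19)*(-8) + (-8 + (5/4)*(-18))) = √(53*(-8) + (-8 + (5*(¼))*(-18))) = √(-424 + (-8 + (5/4)*(-18))) = √(-424 + (-8 - 45/2)) = √(-424 - 61/2) = √(-909/2) = 3*I*√202/2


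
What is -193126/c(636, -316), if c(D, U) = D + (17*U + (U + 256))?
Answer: 96563/2398 ≈ 40.268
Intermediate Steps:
c(D, U) = 256 + D + 18*U (c(D, U) = D + (17*U + (256 + U)) = D + (256 + 18*U) = 256 + D + 18*U)
-193126/c(636, -316) = -193126/(256 + 636 + 18*(-316)) = -193126/(256 + 636 - 5688) = -193126/(-4796) = -193126*(-1/4796) = 96563/2398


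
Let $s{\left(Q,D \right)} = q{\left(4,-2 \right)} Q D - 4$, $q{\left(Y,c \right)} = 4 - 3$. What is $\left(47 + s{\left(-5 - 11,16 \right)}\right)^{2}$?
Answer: $45369$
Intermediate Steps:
$q{\left(Y,c \right)} = 1$
$s{\left(Q,D \right)} = -4 + D Q$ ($s{\left(Q,D \right)} = 1 Q D - 4 = Q D - 4 = D Q - 4 = -4 + D Q$)
$\left(47 + s{\left(-5 - 11,16 \right)}\right)^{2} = \left(47 + \left(-4 + 16 \left(-5 - 11\right)\right)\right)^{2} = \left(47 + \left(-4 + 16 \left(-16\right)\right)\right)^{2} = \left(47 - 260\right)^{2} = \left(-213\right)^{2} = 45369$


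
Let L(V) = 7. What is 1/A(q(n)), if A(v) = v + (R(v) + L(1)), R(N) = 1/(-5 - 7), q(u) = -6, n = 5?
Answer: 12/11 ≈ 1.0909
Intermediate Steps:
R(N) = -1/12 (R(N) = 1/(-12) = -1/12)
A(v) = 83/12 + v (A(v) = v + (-1/12 + 7) = v + 83/12 = 83/12 + v)
1/A(q(n)) = 1/(83/12 - 6) = 1/(11/12) = 12/11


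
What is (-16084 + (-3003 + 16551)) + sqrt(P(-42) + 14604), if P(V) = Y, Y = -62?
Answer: -2536 + sqrt(14542) ≈ -2415.4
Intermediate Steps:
P(V) = -62
(-16084 + (-3003 + 16551)) + sqrt(P(-42) + 14604) = (-16084 + (-3003 + 16551)) + sqrt(-62 + 14604) = (-16084 + 13548) + sqrt(14542) = -2536 + sqrt(14542)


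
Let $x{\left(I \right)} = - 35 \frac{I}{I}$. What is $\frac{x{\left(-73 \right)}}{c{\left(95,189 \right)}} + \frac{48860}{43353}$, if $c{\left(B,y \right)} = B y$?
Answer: $\frac{2780203}{2471121} \approx 1.1251$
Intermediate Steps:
$x{\left(I \right)} = -35$ ($x{\left(I \right)} = \left(-35\right) 1 = -35$)
$\frac{x{\left(-73 \right)}}{c{\left(95,189 \right)}} + \frac{48860}{43353} = - \frac{35}{95 \cdot 189} + \frac{48860}{43353} = - \frac{35}{17955} + 48860 \cdot \frac{1}{43353} = \left(-35\right) \frac{1}{17955} + \frac{48860}{43353} = - \frac{1}{513} + \frac{48860}{43353} = \frac{2780203}{2471121}$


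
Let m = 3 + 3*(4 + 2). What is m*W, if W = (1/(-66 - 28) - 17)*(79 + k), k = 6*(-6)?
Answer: -1443897/94 ≈ -15361.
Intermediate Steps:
k = -36
m = 21 (m = 3 + 3*6 = 3 + 18 = 21)
W = -68757/94 (W = (1/(-66 - 28) - 17)*(79 - 36) = (1/(-94) - 17)*43 = (-1/94 - 17)*43 = -1599/94*43 = -68757/94 ≈ -731.46)
m*W = 21*(-68757/94) = -1443897/94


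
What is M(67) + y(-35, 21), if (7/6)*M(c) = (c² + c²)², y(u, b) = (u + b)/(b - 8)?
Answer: 6287149654/91 ≈ 6.9090e+7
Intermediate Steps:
y(u, b) = (b + u)/(-8 + b)
M(c) = 24*c⁴/7 (M(c) = 6*(c² + c²)²/7 = 6*(2*c²)²/7 = 6*(4*c⁴)/7 = 24*c⁴/7)
M(67) + y(-35, 21) = (24/7)*67⁴ + (21 - 35)/(-8 + 21) = (24/7)*20151121 - 14/13 = 483626904/7 + (1/13)*(-14) = 483626904/7 - 14/13 = 6287149654/91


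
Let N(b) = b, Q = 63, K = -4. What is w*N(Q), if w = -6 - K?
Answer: -126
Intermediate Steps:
w = -2 (w = -6 - 1*(-4) = -6 + 4 = -2)
w*N(Q) = -2*63 = -126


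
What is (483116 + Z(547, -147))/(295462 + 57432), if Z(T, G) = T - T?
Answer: 241558/176447 ≈ 1.3690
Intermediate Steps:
Z(T, G) = 0
(483116 + Z(547, -147))/(295462 + 57432) = (483116 + 0)/(295462 + 57432) = 483116/352894 = 483116*(1/352894) = 241558/176447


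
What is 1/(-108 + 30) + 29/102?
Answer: 60/221 ≈ 0.27149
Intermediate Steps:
1/(-108 + 30) + 29/102 = 1/(-78) + 29*(1/102) = -1/78 + 29/102 = 60/221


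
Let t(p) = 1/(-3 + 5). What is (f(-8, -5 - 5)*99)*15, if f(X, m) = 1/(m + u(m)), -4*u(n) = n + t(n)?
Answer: -11880/61 ≈ -194.75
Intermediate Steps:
t(p) = 1/2
u(n) = -1/8 - n/4 (u(n) = -(n + 1/2)/4 = -(1/2 + n)/4 = -1/8 - n/4)
f(X, m) = 1/(-1/8 + 3*m/4) (f(X, m) = 1/(m + (-1/8 - m/4)) = 1/(-1/8 + 3*m/4))
(f(-8, -5 - 5)*99)*15 = ((8/(-1 + 6*(-5 - 5)))*99)*15 = ((8/(-1 + 6*(-10)))*99)*15 = ((8/(-1 - 60))*99)*15 = ((8/(-61))*99)*15 = ((8*(-1/61))*99)*15 = -8/61*99*15 = -792/61*15 = -11880/61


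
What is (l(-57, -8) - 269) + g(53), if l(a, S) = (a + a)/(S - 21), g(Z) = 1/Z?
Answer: -407382/1537 ≈ -265.05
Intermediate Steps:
l(a, S) = 2*a/(-21 + S) (l(a, S) = (2*a)/(-21 + S) = 2*a/(-21 + S))
(l(-57, -8) - 269) + g(53) = (2*(-57)/(-21 - 8) - 269) + 1/53 = (2*(-57)/(-29) - 269) + 1/53 = (2*(-57)*(-1/29) - 269) + 1/53 = (114/29 - 269) + 1/53 = -7687/29 + 1/53 = -407382/1537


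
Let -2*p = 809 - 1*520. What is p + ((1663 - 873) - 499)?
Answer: 293/2 ≈ 146.50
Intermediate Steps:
p = -289/2 (p = -(809 - 1*520)/2 = -(809 - 520)/2 = -½*289 = -289/2 ≈ -144.50)
p + ((1663 - 873) - 499) = -289/2 + ((1663 - 873) - 499) = -289/2 + (790 - 499) = -289/2 + 291 = 293/2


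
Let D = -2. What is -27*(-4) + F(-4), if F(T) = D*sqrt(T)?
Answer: 108 - 4*I ≈ 108.0 - 4.0*I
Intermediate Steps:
F(T) = -2*sqrt(T)
-27*(-4) + F(-4) = -27*(-4) - 4*I = 108 - 4*I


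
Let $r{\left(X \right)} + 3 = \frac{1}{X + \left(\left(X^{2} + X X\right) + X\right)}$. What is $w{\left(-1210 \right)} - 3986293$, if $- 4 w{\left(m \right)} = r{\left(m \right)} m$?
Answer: $- \frac{38564203235}{9672} \approx -3.9872 \cdot 10^{6}$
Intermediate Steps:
$r{\left(X \right)} = -3 + \frac{1}{2 X + 2 X^{2}}$ ($r{\left(X \right)} = -3 + \frac{1}{X + \left(\left(X^{2} + X X\right) + X\right)} = -3 + \frac{1}{X + \left(\left(X^{2} + X^{2}\right) + X\right)} = -3 + \frac{1}{X + \left(2 X^{2} + X\right)} = -3 + \frac{1}{X + \left(X + 2 X^{2}\right)} = -3 + \frac{1}{2 X + 2 X^{2}}$)
$w{\left(m \right)} = - \frac{1 - 6 m - 6 m^{2}}{8 \left(1 + m\right)}$ ($w{\left(m \right)} = - \frac{\frac{1 - 6 m - 6 m^{2}}{2 m \left(1 + m\right)} m}{4} = - \frac{\frac{1}{2} \frac{1}{1 + m} \left(1 - 6 m - 6 m^{2}\right)}{4} = - \frac{1 - 6 m - 6 m^{2}}{8 \left(1 + m\right)}$)
$w{\left(-1210 \right)} - 3986293 = \frac{-1 + 6 \left(-1210\right) + 6 \left(-1210\right)^{2}}{8 \left(1 - 1210\right)} - 3986293 = \frac{-1 - 7260 + 6 \cdot 1464100}{8 \left(-1209\right)} - 3986293 = \frac{1}{8} \left(- \frac{1}{1209}\right) \left(-1 - 7260 + 8784600\right) - 3986293 = \frac{1}{8} \left(- \frac{1}{1209}\right) 8777339 - 3986293 = - \frac{8777339}{9672} - 3986293 = - \frac{38564203235}{9672}$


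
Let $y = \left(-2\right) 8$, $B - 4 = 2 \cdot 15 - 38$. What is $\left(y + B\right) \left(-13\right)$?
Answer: $260$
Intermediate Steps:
$B = -4$ ($B = 4 + \left(2 \cdot 15 - 38\right) = 4 + \left(30 - 38\right) = 4 - 8 = -4$)
$y = -16$
$\left(y + B\right) \left(-13\right) = \left(-16 - 4\right) \left(-13\right) = \left(-20\right) \left(-13\right) = 260$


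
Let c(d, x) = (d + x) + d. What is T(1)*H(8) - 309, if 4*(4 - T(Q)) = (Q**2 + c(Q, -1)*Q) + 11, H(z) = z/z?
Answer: -1233/4 ≈ -308.25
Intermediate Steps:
c(d, x) = x + 2*d
H(z) = 1
T(Q) = 5/4 - Q**2/4 - Q*(-1 + 2*Q)/4 (T(Q) = 4 - ((Q**2 + (-1 + 2*Q)*Q) + 11)/4 = 4 - ((Q**2 + Q*(-1 + 2*Q)) + 11)/4 = 4 - (11 + Q**2 + Q*(-1 + 2*Q))/4 = 4 + (-11/4 - Q**2/4 - Q*(-1 + 2*Q)/4) = 5/4 - Q**2/4 - Q*(-1 + 2*Q)/4)
T(1)*H(8) - 309 = (5/4 - 3/4*1**2 + (1/4)*1)*1 - 309 = (5/4 - 3/4*1 + 1/4)*1 - 309 = (5/4 - 3/4 + 1/4)*1 - 309 = (3/4)*1 - 309 = 3/4 - 309 = -1233/4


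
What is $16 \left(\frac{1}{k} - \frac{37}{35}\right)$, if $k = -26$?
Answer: $- \frac{7976}{455} \approx -17.53$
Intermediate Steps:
$16 \left(\frac{1}{k} - \frac{37}{35}\right) = 16 \left(\frac{1}{-26} - \frac{37}{35}\right) = 16 \left(- \frac{1}{26} - \frac{37}{35}\right) = 16 \left(- \frac{997}{910}\right) = - \frac{7976}{455}$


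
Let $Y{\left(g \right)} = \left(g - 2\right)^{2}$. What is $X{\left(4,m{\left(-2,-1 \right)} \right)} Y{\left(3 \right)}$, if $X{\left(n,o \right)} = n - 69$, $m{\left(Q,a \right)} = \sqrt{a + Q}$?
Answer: $-65$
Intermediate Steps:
$m{\left(Q,a \right)} = \sqrt{Q + a}$
$Y{\left(g \right)} = \left(-2 + g\right)^{2}$
$X{\left(n,o \right)} = -69 + n$
$X{\left(4,m{\left(-2,-1 \right)} \right)} Y{\left(3 \right)} = \left(-69 + 4\right) \left(-2 + 3\right)^{2} = - 65 \cdot 1^{2} = \left(-65\right) 1 = -65$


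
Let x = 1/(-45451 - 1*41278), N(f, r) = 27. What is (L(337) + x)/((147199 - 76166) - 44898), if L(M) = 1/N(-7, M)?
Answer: 86702/61199885205 ≈ 1.4167e-6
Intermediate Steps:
L(M) = 1/27
x = -1/86729 (x = 1/(-45451 - 41278) = 1/(-86729) = -1/86729 ≈ -1.1530e-5)
(L(337) + x)/((147199 - 76166) - 44898) = (1/27 - 1/86729)/((147199 - 76166) - 44898) = 86702/(2341683*(71033 - 44898)) = (86702/2341683)/26135 = (86702/2341683)*(1/26135) = 86702/61199885205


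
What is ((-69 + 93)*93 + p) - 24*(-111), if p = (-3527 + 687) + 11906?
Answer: 13962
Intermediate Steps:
p = 9066 (p = -2840 + 11906 = 9066)
((-69 + 93)*93 + p) - 24*(-111) = ((-69 + 93)*93 + 9066) - 24*(-111) = (24*93 + 9066) + 2664 = (2232 + 9066) + 2664 = 11298 + 2664 = 13962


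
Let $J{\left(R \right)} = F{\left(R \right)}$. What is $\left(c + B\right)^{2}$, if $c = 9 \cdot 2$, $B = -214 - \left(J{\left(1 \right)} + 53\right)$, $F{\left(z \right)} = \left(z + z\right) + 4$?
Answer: $65025$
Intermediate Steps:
$F{\left(z \right)} = 4 + 2 z$ ($F{\left(z \right)} = 2 z + 4 = 4 + 2 z$)
$J{\left(R \right)} = 4 + 2 R$
$B = -273$ ($B = -214 - \left(\left(4 + 2 \cdot 1\right) + 53\right) = -214 - \left(\left(4 + 2\right) + 53\right) = -214 - \left(6 + 53\right) = -214 - 59 = -273$)
$c = 18$
$\left(c + B\right)^{2} = \left(18 - 273\right)^{2} = \left(-255\right)^{2} = 65025$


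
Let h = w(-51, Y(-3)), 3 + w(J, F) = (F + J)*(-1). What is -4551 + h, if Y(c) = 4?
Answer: -4507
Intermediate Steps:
w(J, F) = -3 - F - J (w(J, F) = -3 + (F + J)*(-1) = -3 + (-F - J) = -3 - F - J)
h = 44 (h = -3 - 1*4 - 1*(-51) = -3 - 4 + 51 = 44)
-4551 + h = -4551 + 44 = -4507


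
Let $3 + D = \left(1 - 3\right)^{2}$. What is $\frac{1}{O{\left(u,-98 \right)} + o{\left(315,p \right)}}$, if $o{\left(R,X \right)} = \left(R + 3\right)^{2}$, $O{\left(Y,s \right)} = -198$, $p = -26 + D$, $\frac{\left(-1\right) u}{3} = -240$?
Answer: $\frac{1}{100926} \approx 9.9083 \cdot 10^{-6}$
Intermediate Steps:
$D = 1$ ($D = -3 + \left(1 - 3\right)^{2} = -3 + \left(-2\right)^{2} = -3 + 4 = 1$)
$u = 720$ ($u = \left(-3\right) \left(-240\right) = 720$)
$p = -25$ ($p = -26 + 1 = -25$)
$o{\left(R,X \right)} = \left(3 + R\right)^{2}$
$\frac{1}{O{\left(u,-98 \right)} + o{\left(315,p \right)}} = \frac{1}{-198 + \left(3 + 315\right)^{2}} = \frac{1}{-198 + 318^{2}} = \frac{1}{-198 + 101124} = \frac{1}{100926}$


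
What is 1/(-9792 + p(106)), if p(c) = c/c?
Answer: -1/9791 ≈ -0.00010213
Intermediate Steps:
p(c) = 1
1/(-9792 + p(106)) = 1/(-9792 + 1) = 1/(-9791) = -1/9791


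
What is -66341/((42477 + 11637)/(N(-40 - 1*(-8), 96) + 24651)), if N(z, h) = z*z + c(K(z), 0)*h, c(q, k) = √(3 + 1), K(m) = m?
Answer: -1716042647/54114 ≈ -31712.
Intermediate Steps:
c(q, k) = 2 (c(q, k) = √4 = 2)
N(z, h) = z² + 2*h (N(z, h) = z*z + 2*h = z² + 2*h)
-66341/((42477 + 11637)/(N(-40 - 1*(-8), 96) + 24651)) = -66341/((42477 + 11637)/(((-40 - 1*(-8))² + 2*96) + 24651)) = -66341/(54114/(((-40 + 8)² + 192) + 24651)) = -66341/(54114/(((-32)² + 192) + 24651)) = -66341/(54114/((1024 + 192) + 24651)) = -66341/(54114/(1216 + 24651)) = -66341/(54114/25867) = -66341/(54114*(1/25867)) = -66341/54114/25867 = -66341*25867/54114 = -1*1716042647/54114 = -1716042647/54114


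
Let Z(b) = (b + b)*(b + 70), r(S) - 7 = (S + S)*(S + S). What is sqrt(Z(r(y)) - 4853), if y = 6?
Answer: sqrt(61889) ≈ 248.77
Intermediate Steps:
r(S) = 7 + 4*S**2 (r(S) = 7 + (S + S)*(S + S) = 7 + (2*S)*(2*S) = 7 + 4*S**2)
Z(b) = 2*b*(70 + b) (Z(b) = (2*b)*(70 + b) = 2*b*(70 + b))
sqrt(Z(r(y)) - 4853) = sqrt(2*(7 + 4*6**2)*(70 + (7 + 4*6**2)) - 4853) = sqrt(2*(7 + 4*36)*(70 + (7 + 4*36)) - 4853) = sqrt(2*(7 + 144)*(70 + (7 + 144)) - 4853) = sqrt(2*151*(70 + 151) - 4853) = sqrt(2*151*221 - 4853) = sqrt(66742 - 4853) = sqrt(61889)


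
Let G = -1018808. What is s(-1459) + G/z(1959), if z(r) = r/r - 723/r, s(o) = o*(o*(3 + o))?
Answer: -319400352614/103 ≈ -3.1010e+9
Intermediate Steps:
s(o) = o²*(3 + o)
z(r) = 1 - 723/r
s(-1459) + G/z(1959) = (-1459)²*(3 - 1459) - 1018808*1959/(-723 + 1959) = 2128681*(-1456) - 1018808/((1/1959)*1236) = -3099359536 - 1018808/412/653 = -3099359536 - 1018808*653/412 = -3099359536 - 166320406/103 = -319400352614/103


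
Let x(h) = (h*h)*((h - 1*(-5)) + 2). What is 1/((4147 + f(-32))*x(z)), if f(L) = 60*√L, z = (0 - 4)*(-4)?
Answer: 4147/101937819392 - 15*I*√2/6371113712 ≈ 4.0682e-8 - 3.3296e-9*I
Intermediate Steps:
z = 16 (z = -4*(-4) = 16)
x(h) = h²*(7 + h) (x(h) = h²*((h + 5) + 2) = h²*((5 + h) + 2) = h²*(7 + h))
1/((4147 + f(-32))*x(z)) = 1/((4147 + 60*√(-32))*((16²*(7 + 16)))) = 1/((4147 + 60*(4*I*√2))*((256*23))) = 1/((4147 + 240*I*√2)*5888) = (1/5888)/(4147 + 240*I*√2) = 1/(5888*(4147 + 240*I*√2))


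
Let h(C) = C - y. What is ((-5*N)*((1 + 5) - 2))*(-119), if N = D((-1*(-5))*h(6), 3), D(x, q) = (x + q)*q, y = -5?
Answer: 414120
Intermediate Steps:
h(C) = 5 + C (h(C) = C - 1*(-5) = C + 5 = 5 + C)
D(x, q) = q*(q + x) (D(x, q) = (q + x)*q = q*(q + x))
N = 174 (N = 3*(3 + (-1*(-5))*(5 + 6)) = 3*(3 + 5*11) = 3*(3 + 55) = 3*58 = 174)
((-5*N)*((1 + 5) - 2))*(-119) = ((-5*174)*((1 + 5) - 2))*(-119) = -870*(6 - 2)*(-119) = -870*4*(-119) = -3480*(-119) = 414120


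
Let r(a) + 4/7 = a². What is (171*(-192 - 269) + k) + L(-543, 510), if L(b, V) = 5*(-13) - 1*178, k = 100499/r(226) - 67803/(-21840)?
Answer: -25725113615599/325350480 ≈ -79069.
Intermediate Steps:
r(a) = -4/7 + a²
k = 1650239921/325350480 (k = 100499/(-4/7 + 226²) - 67803/(-21840) = 100499/(-4/7 + 51076) - 67803*(-1/21840) = 100499/(357528/7) + 22601/7280 = 100499*(7/357528) + 22601/7280 = 703493/357528 + 22601/7280 = 1650239921/325350480 ≈ 5.0722)
L(b, V) = -243 (L(b, V) = -65 - 178 = -243)
(171*(-192 - 269) + k) + L(-543, 510) = (171*(-192 - 269) + 1650239921/325350480) - 243 = (171*(-461) + 1650239921/325350480) - 243 = (-78831 + 1650239921/325350480) - 243 = -25646053448959/325350480 - 243 = -25725113615599/325350480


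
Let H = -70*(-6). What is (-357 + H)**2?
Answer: 3969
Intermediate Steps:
H = 420
(-357 + H)**2 = (-357 + 420)**2 = 63**2 = 3969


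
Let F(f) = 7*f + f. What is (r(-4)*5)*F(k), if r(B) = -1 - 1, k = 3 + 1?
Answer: -320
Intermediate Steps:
k = 4
F(f) = 8*f
r(B) = -2
(r(-4)*5)*F(k) = (-2*5)*(8*4) = -10*32 = -320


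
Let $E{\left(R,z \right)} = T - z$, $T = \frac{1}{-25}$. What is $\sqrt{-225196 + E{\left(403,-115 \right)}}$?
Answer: $\frac{i \sqrt{5627026}}{5} \approx 474.43 i$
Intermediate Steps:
$T = - \frac{1}{25} \approx -0.04$
$E{\left(R,z \right)} = - \frac{1}{25} - z$
$\sqrt{-225196 + E{\left(403,-115 \right)}} = \sqrt{-225196 - - \frac{2874}{25}} = \sqrt{-225196 + \left(- \frac{1}{25} + 115\right)} = \sqrt{-225196 + \frac{2874}{25}} = \sqrt{- \frac{5627026}{25}} = \frac{i \sqrt{5627026}}{5}$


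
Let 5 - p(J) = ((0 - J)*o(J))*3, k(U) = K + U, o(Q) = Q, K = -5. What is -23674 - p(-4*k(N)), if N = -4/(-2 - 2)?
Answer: -24447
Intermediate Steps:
N = 1 (N = -4/(-4) = -¼*(-4) = 1)
k(U) = -5 + U
p(J) = 5 + 3*J² (p(J) = 5 - (0 - J)*J*3 = 5 - (-J)*J*3 = 5 - (-J²)*3 = 5 - (-3)*J² = 5 + 3*J²)
-23674 - p(-4*k(N)) = -23674 - (5 + 3*(-4*(-5 + 1))²) = -23674 - (5 + 3*(-4*(-4))²) = -23674 - (5 + 3*16²) = -23674 - (5 + 3*256) = -23674 - (5 + 768) = -23674 - 1*773 = -23674 - 773 = -24447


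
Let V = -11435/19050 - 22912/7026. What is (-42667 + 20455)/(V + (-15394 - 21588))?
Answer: 33033020040/55004263339 ≈ 0.60055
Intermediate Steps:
V = -5742399/1487170 (V = -11435*1/19050 - 22912*1/7026 = -2287/3810 - 11456/3513 = -5742399/1487170 ≈ -3.8613)
(-42667 + 20455)/(V + (-15394 - 21588)) = (-42667 + 20455)/(-5742399/1487170 + (-15394 - 21588)) = -22212/(-5742399/1487170 - 36982) = -22212/(-55004263339/1487170) = -22212*(-1487170/55004263339) = 33033020040/55004263339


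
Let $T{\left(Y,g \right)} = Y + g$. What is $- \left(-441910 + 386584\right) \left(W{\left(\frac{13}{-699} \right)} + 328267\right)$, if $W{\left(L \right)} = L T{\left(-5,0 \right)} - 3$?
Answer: $\frac{4231638635642}{233} \approx 1.8162 \cdot 10^{10}$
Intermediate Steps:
$W{\left(L \right)} = -3 - 5 L$ ($W{\left(L \right)} = L \left(-5 + 0\right) - 3 = L \left(-5\right) - 3 = - 5 L - 3 = -3 - 5 L$)
$- \left(-441910 + 386584\right) \left(W{\left(\frac{13}{-699} \right)} + 328267\right) = - \left(-441910 + 386584\right) \left(\left(-3 - 5 \frac{13}{-699}\right) + 328267\right) = - \left(-55326\right) \left(\left(-3 - 5 \cdot 13 \left(- \frac{1}{699}\right)\right) + 328267\right) = - \left(-55326\right) \left(\left(-3 - - \frac{65}{699}\right) + 328267\right) = - \left(-55326\right) \left(\left(-3 + \frac{65}{699}\right) + 328267\right) = - \left(-55326\right) \left(- \frac{2032}{699} + 328267\right) = - \frac{\left(-55326\right) 229456601}{699} = \left(-1\right) \left(- \frac{4231638635642}{233}\right) = \frac{4231638635642}{233}$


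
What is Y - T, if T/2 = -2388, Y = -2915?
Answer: 1861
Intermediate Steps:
T = -4776 (T = 2*(-2388) = -4776)
Y - T = -2915 - 1*(-4776) = -2915 + 4776 = 1861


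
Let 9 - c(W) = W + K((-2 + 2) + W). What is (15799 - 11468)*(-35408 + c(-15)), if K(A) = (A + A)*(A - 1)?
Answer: -155326984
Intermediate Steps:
K(A) = 2*A*(-1 + A) (K(A) = (2*A)*(-1 + A) = 2*A*(-1 + A))
c(W) = 9 - W - 2*W*(-1 + W) (c(W) = 9 - (W + 2*((-2 + 2) + W)*(-1 + ((-2 + 2) + W))) = 9 - (W + 2*(0 + W)*(-1 + (0 + W))) = 9 - (W + 2*W*(-1 + W)) = 9 + (-W - 2*W*(-1 + W)) = 9 - W - 2*W*(-1 + W))
(15799 - 11468)*(-35408 + c(-15)) = (15799 - 11468)*(-35408 + (9 - 15 - 2*(-15)**2)) = 4331*(-35408 + (9 - 15 - 2*225)) = 4331*(-35408 + (9 - 15 - 450)) = 4331*(-35408 - 456) = 4331*(-35864) = -155326984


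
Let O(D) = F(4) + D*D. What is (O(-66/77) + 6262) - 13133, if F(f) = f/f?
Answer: -336594/49 ≈ -6869.3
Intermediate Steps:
F(f) = 1
O(D) = 1 + D² (O(D) = 1 + D*D = 1 + D²)
(O(-66/77) + 6262) - 13133 = ((1 + (-66/77)²) + 6262) - 13133 = ((1 + (-66*1/77)²) + 6262) - 13133 = ((1 + (-6/7)²) + 6262) - 13133 = ((1 + 36/49) + 6262) - 13133 = (85/49 + 6262) - 13133 = 306923/49 - 13133 = -336594/49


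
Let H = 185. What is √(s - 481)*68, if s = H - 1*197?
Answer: 68*I*√493 ≈ 1509.8*I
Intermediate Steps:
s = -12 (s = 185 - 1*197 = 185 - 197 = -12)
√(s - 481)*68 = √(-12 - 481)*68 = √(-493)*68 = (I*√493)*68 = 68*I*√493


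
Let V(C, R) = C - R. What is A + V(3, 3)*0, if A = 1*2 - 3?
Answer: -1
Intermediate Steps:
A = -1 (A = 2 - 3 = -1)
A + V(3, 3)*0 = -1 + (3 - 1*3)*0 = -1 + (3 - 3)*0 = -1 + 0*0 = -1 + 0 = -1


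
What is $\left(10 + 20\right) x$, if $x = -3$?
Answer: $-90$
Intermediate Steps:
$\left(10 + 20\right) x = \left(10 + 20\right) \left(-3\right) = 30 \left(-3\right) = -90$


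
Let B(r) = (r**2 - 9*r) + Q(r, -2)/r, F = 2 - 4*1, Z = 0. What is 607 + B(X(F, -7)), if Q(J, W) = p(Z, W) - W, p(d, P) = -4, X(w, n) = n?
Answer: 5035/7 ≈ 719.29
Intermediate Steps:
F = -2 (F = 2 - 4 = -2)
Q(J, W) = -4 - W
B(r) = r**2 - 9*r - 2/r (B(r) = (r**2 - 9*r) + (-4 - 1*(-2))/r = (r**2 - 9*r) + (-4 + 2)/r = (r**2 - 9*r) - 2/r = r**2 - 9*r - 2/r)
607 + B(X(F, -7)) = 607 + (-2 + (-7)**2*(-9 - 7))/(-7) = 607 - (-2 + 49*(-16))/7 = 607 - (-2 - 784)/7 = 607 - 1/7*(-786) = 607 + 786/7 = 5035/7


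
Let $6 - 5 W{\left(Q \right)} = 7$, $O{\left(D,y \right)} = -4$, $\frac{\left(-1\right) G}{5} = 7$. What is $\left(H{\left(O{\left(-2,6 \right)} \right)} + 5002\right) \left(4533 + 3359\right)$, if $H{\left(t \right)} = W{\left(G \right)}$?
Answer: $\frac{197371028}{5} \approx 3.9474 \cdot 10^{7}$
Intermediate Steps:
$G = -35$ ($G = \left(-5\right) 7 = -35$)
$W{\left(Q \right)} = - \frac{1}{5}$ ($W{\left(Q \right)} = \frac{6}{5} - \frac{7}{5} = - \frac{1}{5}$)
$H{\left(t \right)} = - \frac{1}{5}$
$\left(H{\left(O{\left(-2,6 \right)} \right)} + 5002\right) \left(4533 + 3359\right) = \left(- \frac{1}{5} + 5002\right) \left(4533 + 3359\right) = \frac{25009}{5} \cdot 7892 = \frac{197371028}{5}$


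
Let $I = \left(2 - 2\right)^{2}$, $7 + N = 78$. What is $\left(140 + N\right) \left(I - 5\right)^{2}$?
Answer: $5275$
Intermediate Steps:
$N = 71$ ($N = -7 + 78 = 71$)
$I = 0$ ($I = 0^{2} = 0$)
$\left(140 + N\right) \left(I - 5\right)^{2} = \left(140 + 71\right) \left(0 - 5\right)^{2} = 211 \left(-5\right)^{2} = 211 \cdot 25 = 5275$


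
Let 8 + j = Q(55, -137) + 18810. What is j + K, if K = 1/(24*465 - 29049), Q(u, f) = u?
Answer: 337332872/17889 ≈ 18857.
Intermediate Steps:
j = 18857 (j = -8 + (55 + 18810) = -8 + 18865 = 18857)
K = -1/17889 (K = 1/(11160 - 29049) = 1/(-17889) = -1/17889 ≈ -5.5900e-5)
j + K = 18857 - 1/17889 = 337332872/17889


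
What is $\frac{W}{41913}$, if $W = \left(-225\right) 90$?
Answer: $- \frac{2250}{4657} \approx -0.48314$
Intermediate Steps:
$W = -20250$
$\frac{W}{41913} = - \frac{20250}{41913} = \left(-20250\right) \frac{1}{41913} = - \frac{2250}{4657}$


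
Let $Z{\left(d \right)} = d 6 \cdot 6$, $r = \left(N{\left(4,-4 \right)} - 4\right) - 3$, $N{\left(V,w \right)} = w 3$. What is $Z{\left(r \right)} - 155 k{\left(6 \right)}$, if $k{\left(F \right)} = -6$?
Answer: $246$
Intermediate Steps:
$N{\left(V,w \right)} = 3 w$
$r = -19$ ($r = \left(3 \left(-4\right) - 4\right) - 3 = \left(-12 - 4\right) - 3 = -16 - 3 = -19$)
$Z{\left(d \right)} = 36 d$ ($Z{\left(d \right)} = 6 d 6 = 36 d$)
$Z{\left(r \right)} - 155 k{\left(6 \right)} = 36 \left(-19\right) - -930 = -684 + 930 = 246$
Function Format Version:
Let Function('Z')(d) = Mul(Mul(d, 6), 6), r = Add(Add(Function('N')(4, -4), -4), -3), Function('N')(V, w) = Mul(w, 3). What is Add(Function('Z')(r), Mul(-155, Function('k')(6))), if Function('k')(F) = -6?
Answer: 246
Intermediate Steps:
Function('N')(V, w) = Mul(3, w)
r = -19 (r = Add(Add(Mul(3, -4), -4), -3) = Add(Add(-12, -4), -3) = Add(-16, -3) = -19)
Function('Z')(d) = Mul(36, d) (Function('Z')(d) = Mul(Mul(6, d), 6) = Mul(36, d))
Add(Function('Z')(r), Mul(-155, Function('k')(6))) = Add(Mul(36, -19), Mul(-155, -6)) = Add(-684, 930) = 246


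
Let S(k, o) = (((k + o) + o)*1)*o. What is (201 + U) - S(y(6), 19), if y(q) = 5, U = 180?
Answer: -436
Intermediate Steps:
S(k, o) = o*(k + 2*o) (S(k, o) = ((k + 2*o)*1)*o = (k + 2*o)*o = o*(k + 2*o))
(201 + U) - S(y(6), 19) = (201 + 180) - 19*(5 + 2*19) = 381 - 19*(5 + 38) = 381 - 19*43 = 381 - 1*817 = 381 - 817 = -436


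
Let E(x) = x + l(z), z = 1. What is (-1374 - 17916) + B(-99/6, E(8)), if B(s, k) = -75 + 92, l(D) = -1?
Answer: -19273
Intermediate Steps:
E(x) = -1 + x (E(x) = x - 1 = -1 + x)
B(s, k) = 17
(-1374 - 17916) + B(-99/6, E(8)) = (-1374 - 17916) + 17 = -19290 + 17 = -19273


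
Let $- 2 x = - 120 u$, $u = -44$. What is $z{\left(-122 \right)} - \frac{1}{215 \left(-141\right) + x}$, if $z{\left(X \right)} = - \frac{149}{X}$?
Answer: $\frac{4910417}{4020510} \approx 1.2213$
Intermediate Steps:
$x = -2640$ ($x = - \frac{\left(-120\right) \left(-44\right)}{2} = \left(- \frac{1}{2}\right) 5280 = -2640$)
$z{\left(-122 \right)} - \frac{1}{215 \left(-141\right) + x} = - \frac{149}{-122} - \frac{1}{215 \left(-141\right) - 2640} = \left(-149\right) \left(- \frac{1}{122}\right) - \frac{1}{-30315 - 2640} = \frac{149}{122} - \frac{1}{-32955} = \frac{149}{122} - - \frac{1}{32955} = \frac{149}{122} + \frac{1}{32955} = \frac{4910417}{4020510}$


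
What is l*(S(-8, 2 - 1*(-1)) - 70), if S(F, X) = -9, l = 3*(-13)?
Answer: 3081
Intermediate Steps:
l = -39
l*(S(-8, 2 - 1*(-1)) - 70) = -39*(-9 - 70) = -39*(-79) = 3081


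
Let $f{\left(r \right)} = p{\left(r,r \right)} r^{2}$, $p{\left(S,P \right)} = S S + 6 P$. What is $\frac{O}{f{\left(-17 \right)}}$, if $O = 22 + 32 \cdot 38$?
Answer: $\frac{1238}{54043} \approx 0.022908$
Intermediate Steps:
$p{\left(S,P \right)} = S^{2} + 6 P$
$f{\left(r \right)} = r^{2} \left(r^{2} + 6 r\right)$ ($f{\left(r \right)} = \left(r^{2} + 6 r\right) r^{2} = r^{2} \left(r^{2} + 6 r\right)$)
$O = 1238$ ($O = 22 + 1216 = 1238$)
$\frac{O}{f{\left(-17 \right)}} = \frac{1238}{\left(-17\right)^{3} \left(6 - 17\right)} = \frac{1238}{\left(-4913\right) \left(-11\right)} = \frac{1238}{54043}$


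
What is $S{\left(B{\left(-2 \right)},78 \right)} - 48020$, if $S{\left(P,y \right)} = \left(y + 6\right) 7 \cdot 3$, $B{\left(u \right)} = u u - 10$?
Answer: $-46256$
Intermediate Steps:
$B{\left(u \right)} = -10 + u^{2}$ ($B{\left(u \right)} = u^{2} - 10 = -10 + u^{2}$)
$S{\left(P,y \right)} = 126 + 21 y$ ($S{\left(P,y \right)} = \left(6 + y\right) 7 \cdot 3 = \left(42 + 7 y\right) 3 = 126 + 21 y$)
$S{\left(B{\left(-2 \right)},78 \right)} - 48020 = \left(126 + 21 \cdot 78\right) - 48020 = \left(126 + 1638\right) - 48020 = 1764 - 48020 = -46256$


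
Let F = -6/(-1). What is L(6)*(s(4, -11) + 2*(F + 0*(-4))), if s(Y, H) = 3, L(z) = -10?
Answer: -150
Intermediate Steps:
F = 6 (F = -6*(-1) = 6)
L(6)*(s(4, -11) + 2*(F + 0*(-4))) = -10*(3 + 2*(6 + 0*(-4))) = -10*(3 + 2*(6 + 0)) = -10*(3 + 2*6) = -10*(3 + 12) = -10*15 = -150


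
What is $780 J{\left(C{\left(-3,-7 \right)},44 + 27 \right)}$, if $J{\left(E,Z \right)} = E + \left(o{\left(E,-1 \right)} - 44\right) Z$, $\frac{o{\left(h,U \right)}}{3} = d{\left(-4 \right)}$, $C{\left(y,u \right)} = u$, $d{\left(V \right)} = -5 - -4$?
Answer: $-2608320$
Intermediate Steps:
$d{\left(V \right)} = -1$ ($d{\left(V \right)} = -5 + 4 = -1$)
$o{\left(h,U \right)} = -3$ ($o{\left(h,U \right)} = 3 \left(-1\right) = -3$)
$J{\left(E,Z \right)} = E - 47 Z$ ($J{\left(E,Z \right)} = E + \left(-3 - 44\right) Z = E - 47 Z$)
$780 J{\left(C{\left(-3,-7 \right)},44 + 27 \right)} = 780 \left(-7 - 47 \left(44 + 27\right)\right) = 780 \left(-7 - 3337\right) = 780 \left(-3344\right) = -2608320$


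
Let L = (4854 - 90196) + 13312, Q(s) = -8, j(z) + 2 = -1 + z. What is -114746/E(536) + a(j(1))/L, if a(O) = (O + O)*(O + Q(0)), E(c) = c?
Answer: -413258791/1930404 ≈ -214.08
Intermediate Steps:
j(z) = -3 + z (j(z) = -2 + (-1 + z) = -3 + z)
L = -72030 (L = -85342 + 13312 = -72030)
a(O) = 2*O*(-8 + O) (a(O) = (O + O)*(O - 8) = (2*O)*(-8 + O) = 2*O*(-8 + O))
-114746/E(536) + a(j(1))/L = -114746/536 + (2*(-3 + 1)*(-8 + (-3 + 1)))/(-72030) = -114746*1/536 + (2*(-2)*(-8 - 2))*(-1/72030) = -57373/268 + (2*(-2)*(-10))*(-1/72030) = -57373/268 + 40*(-1/72030) = -57373/268 - 4/7203 = -413258791/1930404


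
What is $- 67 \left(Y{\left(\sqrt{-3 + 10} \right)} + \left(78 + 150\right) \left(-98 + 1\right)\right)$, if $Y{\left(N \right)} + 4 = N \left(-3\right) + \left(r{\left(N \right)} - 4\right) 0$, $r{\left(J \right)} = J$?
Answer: $1482040 + 201 \sqrt{7} \approx 1.4826 \cdot 10^{6}$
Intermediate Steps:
$Y{\left(N \right)} = -4 - 3 N$ ($Y{\left(N \right)} = -4 + \left(N \left(-3\right) + \left(N - 4\right) 0\right) = -4 - \left(3 N - \left(-4 + N\right) 0\right) = -4 + \left(- 3 N + 0\right) = -4 - 3 N$)
$- 67 \left(Y{\left(\sqrt{-3 + 10} \right)} + \left(78 + 150\right) \left(-98 + 1\right)\right) = - 67 \left(\left(-4 - 3 \sqrt{-3 + 10}\right) + \left(78 + 150\right) \left(-98 + 1\right)\right) = - 67 \left(\left(-4 - 3 \sqrt{7}\right) + 228 \left(-97\right)\right) = - 67 \left(\left(-4 - 3 \sqrt{7}\right) - 22116\right) = - 67 \left(-22120 - 3 \sqrt{7}\right) = 1482040 + 201 \sqrt{7}$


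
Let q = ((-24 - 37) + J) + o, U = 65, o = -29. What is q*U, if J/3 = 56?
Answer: 5070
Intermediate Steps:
J = 168 (J = 3*56 = 168)
q = 78 (q = ((-24 - 37) + 168) - 29 = (-61 + 168) - 29 = 107 - 29 = 78)
q*U = 78*65 = 5070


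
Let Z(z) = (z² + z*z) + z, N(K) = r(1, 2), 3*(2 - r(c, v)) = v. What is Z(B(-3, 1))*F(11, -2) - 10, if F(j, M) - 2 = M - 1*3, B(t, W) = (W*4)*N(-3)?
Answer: -590/3 ≈ -196.67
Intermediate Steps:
r(c, v) = 2 - v/3
N(K) = 4/3 (N(K) = 2 - ⅓*2 = 2 - ⅔ = 4/3)
B(t, W) = 16*W/3 (B(t, W) = (W*4)*(4/3) = (4*W)*(4/3) = 16*W/3)
F(j, M) = -1 + M (F(j, M) = 2 + (M - 1*3) = 2 + (M - 3) = 2 + (-3 + M) = -1 + M)
Z(z) = z + 2*z² (Z(z) = (z² + z²) + z = 2*z² + z = z + 2*z²)
Z(B(-3, 1))*F(11, -2) - 10 = (((16/3)*1)*(1 + 2*((16/3)*1)))*(-1 - 2) - 10 = (16*(1 + 2*(16/3))/3)*(-3) - 10 = (16*(1 + 32/3)/3)*(-3) - 10 = ((16/3)*(35/3))*(-3) - 10 = (560/9)*(-3) - 10 = -560/3 - 10 = -590/3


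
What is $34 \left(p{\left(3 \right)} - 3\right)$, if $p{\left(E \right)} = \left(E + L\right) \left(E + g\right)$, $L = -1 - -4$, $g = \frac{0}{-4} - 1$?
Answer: $306$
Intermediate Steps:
$g = -1$ ($g = 0 \left(- \frac{1}{4}\right) - 1 = 0 - 1 = -1$)
$L = 3$ ($L = -1 + 4 = 3$)
$p{\left(E \right)} = \left(-1 + E\right) \left(3 + E\right)$ ($p{\left(E \right)} = \left(E + 3\right) \left(E - 1\right) = \left(3 + E\right) \left(-1 + E\right) = \left(-1 + E\right) \left(3 + E\right)$)
$34 \left(p{\left(3 \right)} - 3\right) = 34 \left(\left(-3 + 3^{2} + 2 \cdot 3\right) - 3\right) = 34 \left(\left(-3 + 9 + 6\right) - 3\right) = 34 \left(12 - 3\right) = 34 \cdot 9 = 306$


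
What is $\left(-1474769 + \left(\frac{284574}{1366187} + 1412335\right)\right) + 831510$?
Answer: $\frac{1050701917786}{1366187} \approx 7.6908 \cdot 10^{5}$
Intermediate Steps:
$\left(-1474769 + \left(\frac{284574}{1366187} + 1412335\right)\right) + 831510 = \left(-1474769 + \frac{1929514001219}{1366187}\right) + 831510 = - \frac{85296234584}{1366187} + 831510 = \frac{1050701917786}{1366187}$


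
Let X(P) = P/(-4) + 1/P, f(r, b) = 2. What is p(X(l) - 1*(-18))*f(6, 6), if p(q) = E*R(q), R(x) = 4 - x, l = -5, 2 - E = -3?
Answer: -301/2 ≈ -150.50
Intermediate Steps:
E = 5 (E = 2 - 1*(-3) = 2 + 3 = 5)
X(P) = 1/P - P/4 (X(P) = P*(-¼) + 1/P = -P/4 + 1/P = 1/P - P/4)
p(q) = 20 - 5*q (p(q) = 5*(4 - q) = 20 - 5*q)
p(X(l) - 1*(-18))*f(6, 6) = (20 - 5*((1/(-5) - ¼*(-5)) - 1*(-18)))*2 = (20 - 5*((-⅕ + 5/4) + 18))*2 = (20 - 5*(21/20 + 18))*2 = (20 - 5*381/20)*2 = (20 - 381/4)*2 = -301/4*2 = -301/2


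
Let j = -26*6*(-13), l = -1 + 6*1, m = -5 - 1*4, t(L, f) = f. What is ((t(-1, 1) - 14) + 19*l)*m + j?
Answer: 1290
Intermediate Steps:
m = -9 (m = -5 - 4 = -9)
l = 5 (l = -1 + 6 = 5)
j = 2028 (j = -156*(-13) = 2028)
((t(-1, 1) - 14) + 19*l)*m + j = ((1 - 14) + 19*5)*(-9) + 2028 = (-13 + 95)*(-9) + 2028 = 82*(-9) + 2028 = -738 + 2028 = 1290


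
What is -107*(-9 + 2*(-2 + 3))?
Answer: 749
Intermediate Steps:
-107*(-9 + 2*(-2 + 3)) = -107*(-9 + 2*1) = -107*(-9 + 2) = -107*(-7) = 749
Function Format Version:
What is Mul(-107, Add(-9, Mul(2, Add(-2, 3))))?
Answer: 749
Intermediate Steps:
Mul(-107, Add(-9, Mul(2, Add(-2, 3)))) = Mul(-107, Add(-9, Mul(2, 1))) = Mul(-107, Add(-9, 2)) = Mul(-107, -7) = 749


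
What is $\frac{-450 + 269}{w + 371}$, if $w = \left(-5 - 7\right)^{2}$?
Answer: $- \frac{181}{515} \approx -0.35146$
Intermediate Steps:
$w = 144$ ($w = \left(-12\right)^{2} = 144$)
$\frac{-450 + 269}{w + 371} = \frac{-450 + 269}{144 + 371} = - \frac{181}{515}$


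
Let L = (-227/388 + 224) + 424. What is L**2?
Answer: 63099932809/150544 ≈ 4.1915e+5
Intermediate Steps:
L = 251197/388 (L = (-227*1/388 + 224) + 424 = (-227/388 + 224) + 424 = 86685/388 + 424 = 251197/388 ≈ 647.42)
L**2 = (251197/388)**2 = 63099932809/150544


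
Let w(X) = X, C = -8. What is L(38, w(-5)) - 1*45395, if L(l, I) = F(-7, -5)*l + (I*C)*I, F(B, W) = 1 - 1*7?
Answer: -45823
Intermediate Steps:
F(B, W) = -6 (F(B, W) = 1 - 7 = -6)
L(l, I) = -8*I² - 6*l (L(l, I) = -6*l + (I*(-8))*I = -6*l + (-8*I)*I = -6*l - 8*I² = -8*I² - 6*l)
L(38, w(-5)) - 1*45395 = (-8*(-5)² - 6*38) - 1*45395 = (-8*25 - 228) - 45395 = (-200 - 228) - 45395 = -428 - 45395 = -45823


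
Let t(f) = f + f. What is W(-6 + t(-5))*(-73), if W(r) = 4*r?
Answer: 4672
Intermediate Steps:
t(f) = 2*f
W(-6 + t(-5))*(-73) = (4*(-6 + 2*(-5)))*(-73) = (4*(-6 - 10))*(-73) = (4*(-16))*(-73) = -64*(-73) = 4672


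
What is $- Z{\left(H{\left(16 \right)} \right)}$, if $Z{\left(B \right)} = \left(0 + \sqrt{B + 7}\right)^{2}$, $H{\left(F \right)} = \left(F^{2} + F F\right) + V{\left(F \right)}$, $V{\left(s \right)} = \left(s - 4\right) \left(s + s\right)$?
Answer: $-903$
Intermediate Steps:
$V{\left(s \right)} = 2 s \left(-4 + s\right)$ ($V{\left(s \right)} = \left(-4 + s\right) 2 s = 2 s \left(-4 + s\right)$)
$H{\left(F \right)} = 2 F^{2} + 2 F \left(-4 + F\right)$ ($H{\left(F \right)} = \left(F^{2} + F F\right) + 2 F \left(-4 + F\right) = \left(F^{2} + F^{2}\right) + 2 F \left(-4 + F\right) = 2 F^{2} + 2 F \left(-4 + F\right)$)
$Z{\left(B \right)} = 7 + B$ ($Z{\left(B \right)} = \left(0 + \sqrt{7 + B}\right)^{2} = \left(\sqrt{7 + B}\right)^{2} = 7 + B$)
$- Z{\left(H{\left(16 \right)} \right)} = - (7 + 4 \cdot 16 \left(-2 + 16\right)) = - (7 + 4 \cdot 16 \cdot 14) = - (7 + 896) = \left(-1\right) 903 = -903$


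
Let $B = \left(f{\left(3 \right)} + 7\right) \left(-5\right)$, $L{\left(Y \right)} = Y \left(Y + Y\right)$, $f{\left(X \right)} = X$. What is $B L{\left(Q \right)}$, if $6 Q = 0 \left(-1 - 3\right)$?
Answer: $0$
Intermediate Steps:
$Q = 0$ ($Q = \frac{0 \left(-1 - 3\right)}{6} = \frac{0 \left(-4\right)}{6} = \frac{1}{6} \cdot 0 = 0$)
$L{\left(Y \right)} = 2 Y^{2}$ ($L{\left(Y \right)} = Y 2 Y = 2 Y^{2}$)
$B = -50$ ($B = \left(3 + 7\right) \left(-5\right) = 10 \left(-5\right) = -50$)
$B L{\left(Q \right)} = - 50 \cdot 2 \cdot 0^{2} = - 50 \cdot 2 \cdot 0 = \left(-50\right) 0 = 0$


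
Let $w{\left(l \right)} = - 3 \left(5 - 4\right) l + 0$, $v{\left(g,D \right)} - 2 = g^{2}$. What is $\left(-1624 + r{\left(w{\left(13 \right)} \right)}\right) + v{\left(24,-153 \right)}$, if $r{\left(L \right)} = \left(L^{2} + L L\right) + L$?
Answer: $1957$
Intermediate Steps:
$v{\left(g,D \right)} = 2 + g^{2}$
$w{\left(l \right)} = - 3 l$ ($w{\left(l \right)} = - 3 \cdot 1 l + 0 = - 3 l + 0 = - 3 l$)
$r{\left(L \right)} = L + 2 L^{2}$ ($r{\left(L \right)} = \left(L^{2} + L^{2}\right) + L = 2 L^{2} + L = L + 2 L^{2}$)
$\left(-1624 + r{\left(w{\left(13 \right)} \right)}\right) + v{\left(24,-153 \right)} = \left(-1624 + \left(-3\right) 13 \left(1 + 2 \left(\left(-3\right) 13\right)\right)\right) + \left(2 + 24^{2}\right) = \left(-1624 - 39 \left(1 + 2 \left(-39\right)\right)\right) + \left(2 + 576\right) = \left(-1624 - 39 \left(1 - 78\right)\right) + 578 = \left(-1624 - -3003\right) + 578 = \left(-1624 + 3003\right) + 578 = 1379 + 578 = 1957$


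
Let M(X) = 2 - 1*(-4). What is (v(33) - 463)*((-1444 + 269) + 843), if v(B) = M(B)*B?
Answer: 87980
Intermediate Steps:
M(X) = 6 (M(X) = 2 + 4 = 6)
v(B) = 6*B
(v(33) - 463)*((-1444 + 269) + 843) = (6*33 - 463)*((-1444 + 269) + 843) = (198 - 463)*(-1175 + 843) = -265*(-332) = 87980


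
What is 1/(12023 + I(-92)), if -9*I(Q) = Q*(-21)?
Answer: 3/35425 ≈ 8.4686e-5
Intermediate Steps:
I(Q) = 7*Q/3 (I(Q) = -Q*(-21)/9 = -(-7)*Q/3 = 7*Q/3)
1/(12023 + I(-92)) = 1/(12023 + (7/3)*(-92)) = 1/(12023 - 644/3) = 1/(35425/3) = 3/35425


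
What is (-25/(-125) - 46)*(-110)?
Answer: 5038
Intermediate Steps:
(-25/(-125) - 46)*(-110) = (-25*(-1/125) - 46)*(-110) = (1/5 - 46)*(-110) = -229/5*(-110) = 5038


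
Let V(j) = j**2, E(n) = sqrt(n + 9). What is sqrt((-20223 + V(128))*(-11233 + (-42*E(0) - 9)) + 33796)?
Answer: 2*sqrt(10918887) ≈ 6608.8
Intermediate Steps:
E(n) = sqrt(9 + n)
sqrt((-20223 + V(128))*(-11233 + (-42*E(0) - 9)) + 33796) = sqrt((-20223 + 128**2)*(-11233 + (-42*sqrt(9 + 0) - 9)) + 33796) = sqrt((-20223 + 16384)*(-11233 + (-42*sqrt(9) - 9)) + 33796) = sqrt(-3839*(-11233 + (-42*3 - 9)) + 33796) = sqrt(-3839*(-11233 + (-126 - 9)) + 33796) = sqrt(-3839*(-11233 - 135) + 33796) = sqrt(-3839*(-11368) + 33796) = sqrt(43641752 + 33796) = sqrt(43675548) = 2*sqrt(10918887)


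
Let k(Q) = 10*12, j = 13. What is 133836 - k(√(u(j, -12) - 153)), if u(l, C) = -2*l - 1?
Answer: 133716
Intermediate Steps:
u(l, C) = -1 - 2*l
k(Q) = 120
133836 - k(√(u(j, -12) - 153)) = 133836 - 1*120 = 133836 - 120 = 133716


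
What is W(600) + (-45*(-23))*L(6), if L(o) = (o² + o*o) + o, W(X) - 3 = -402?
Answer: 80331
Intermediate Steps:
W(X) = -399 (W(X) = 3 - 402 = -399)
L(o) = o + 2*o² (L(o) = (o² + o²) + o = 2*o² + o = o + 2*o²)
W(600) + (-45*(-23))*L(6) = -399 + (-45*(-23))*(6*(1 + 2*6)) = -399 + 1035*(6*(1 + 12)) = -399 + 1035*(6*13) = -399 + 1035*78 = -399 + 80730 = 80331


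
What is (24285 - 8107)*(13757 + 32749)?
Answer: 752374068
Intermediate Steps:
(24285 - 8107)*(13757 + 32749) = 16178*46506 = 752374068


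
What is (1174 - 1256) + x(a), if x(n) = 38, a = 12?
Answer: -44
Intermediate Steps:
(1174 - 1256) + x(a) = (1174 - 1256) + 38 = -82 + 38 = -44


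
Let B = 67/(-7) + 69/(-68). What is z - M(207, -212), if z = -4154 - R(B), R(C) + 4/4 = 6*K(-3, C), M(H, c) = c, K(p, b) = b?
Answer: -922841/238 ≈ -3877.5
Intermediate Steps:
B = -5039/476 (B = 67*(-1/7) + 69*(-1/68) = -67/7 - 69/68 = -5039/476 ≈ -10.586)
R(C) = -1 + 6*C
z = -973297/238 (z = -4154 - (-1 + 6*(-5039/476)) = -4154 - (-1 - 15117/238) = -4154 - 1*(-15355/238) = -4154 + 15355/238 = -973297/238 ≈ -4089.5)
z - M(207, -212) = -973297/238 - 1*(-212) = -973297/238 + 212 = -922841/238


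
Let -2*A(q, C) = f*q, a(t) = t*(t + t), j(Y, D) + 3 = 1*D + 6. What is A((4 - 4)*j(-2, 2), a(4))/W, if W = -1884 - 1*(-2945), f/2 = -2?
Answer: 0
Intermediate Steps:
f = -4 (f = 2*(-2) = -4)
j(Y, D) = 3 + D (j(Y, D) = -3 + (1*D + 6) = -3 + (D + 6) = -3 + (6 + D) = 3 + D)
a(t) = 2*t² (a(t) = t*(2*t) = 2*t²)
A(q, C) = 2*q (A(q, C) = -(-2)*q = 2*q)
W = 1061 (W = -1884 + 2945 = 1061)
A((4 - 4)*j(-2, 2), a(4))/W = (2*((4 - 4)*(3 + 2)))/1061 = (2*(0*5))*(1/1061) = (2*0)*(1/1061) = 0*(1/1061) = 0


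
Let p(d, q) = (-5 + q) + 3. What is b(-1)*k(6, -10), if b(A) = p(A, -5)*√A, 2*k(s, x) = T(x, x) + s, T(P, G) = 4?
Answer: -35*I ≈ -35.0*I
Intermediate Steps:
p(d, q) = -2 + q
k(s, x) = 2 + s/2 (k(s, x) = (4 + s)/2 = 2 + s/2)
b(A) = -7*√A (b(A) = (-2 - 5)*√A = -7*√A)
b(-1)*k(6, -10) = (-7*I)*(2 + (½)*6) = (-7*I)*(2 + 3) = -7*I*5 = -35*I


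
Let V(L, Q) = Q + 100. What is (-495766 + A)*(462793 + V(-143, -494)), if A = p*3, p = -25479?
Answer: -264586094997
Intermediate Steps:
V(L, Q) = 100 + Q
A = -76437 (A = -25479*3 = -76437)
(-495766 + A)*(462793 + V(-143, -494)) = (-495766 - 76437)*(462793 + (100 - 494)) = -572203*(462793 - 394) = -572203*462399 = -264586094997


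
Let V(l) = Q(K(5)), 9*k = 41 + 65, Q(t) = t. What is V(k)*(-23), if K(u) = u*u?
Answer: -575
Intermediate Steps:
K(u) = u²
k = 106/9 (k = (41 + 65)/9 = (⅑)*106 = 106/9 ≈ 11.778)
V(l) = 25 (V(l) = 5² = 25)
V(k)*(-23) = 25*(-23) = -575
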